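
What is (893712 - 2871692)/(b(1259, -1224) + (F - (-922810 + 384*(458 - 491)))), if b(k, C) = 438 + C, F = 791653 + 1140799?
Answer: -494495/716787 ≈ -0.68988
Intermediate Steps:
F = 1932452
(893712 - 2871692)/(b(1259, -1224) + (F - (-922810 + 384*(458 - 491)))) = (893712 - 2871692)/((438 - 1224) + (1932452 - (-922810 + 384*(458 - 491)))) = -1977980/(-786 + (1932452 - (-922810 + 384*(-33)))) = -1977980/(-786 + (1932452 - (-922810 - 12672))) = -1977980/(-786 + (1932452 - 1*(-935482))) = -1977980/(-786 + (1932452 + 935482)) = -1977980/(-786 + 2867934) = -1977980/2867148 = -1977980*1/2867148 = -494495/716787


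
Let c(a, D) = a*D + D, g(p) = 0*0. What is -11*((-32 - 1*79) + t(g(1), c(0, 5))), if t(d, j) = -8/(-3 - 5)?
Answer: 1210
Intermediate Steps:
g(p) = 0
c(a, D) = D + D*a (c(a, D) = D*a + D = D + D*a)
t(d, j) = 1 (t(d, j) = -8/(-8) = -8*(-1/8) = 1)
-11*((-32 - 1*79) + t(g(1), c(0, 5))) = -11*((-32 - 1*79) + 1) = -11*((-32 - 79) + 1) = -11*(-111 + 1) = -11*(-110) = 1210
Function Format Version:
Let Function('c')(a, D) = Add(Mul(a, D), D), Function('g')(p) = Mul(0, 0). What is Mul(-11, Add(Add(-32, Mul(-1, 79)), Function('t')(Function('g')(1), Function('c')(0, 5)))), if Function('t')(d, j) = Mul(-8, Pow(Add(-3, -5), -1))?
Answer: 1210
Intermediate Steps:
Function('g')(p) = 0
Function('c')(a, D) = Add(D, Mul(D, a)) (Function('c')(a, D) = Add(Mul(D, a), D) = Add(D, Mul(D, a)))
Function('t')(d, j) = 1 (Function('t')(d, j) = Mul(-8, Pow(-8, -1)) = Mul(-8, Rational(-1, 8)) = 1)
Mul(-11, Add(Add(-32, Mul(-1, 79)), Function('t')(Function('g')(1), Function('c')(0, 5)))) = Mul(-11, Add(Add(-32, Mul(-1, 79)), 1)) = Mul(-11, Add(Add(-32, -79), 1)) = Mul(-11, Add(-111, 1)) = Mul(-11, -110) = 1210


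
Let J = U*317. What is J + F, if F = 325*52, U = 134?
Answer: 59378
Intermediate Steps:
J = 42478 (J = 134*317 = 42478)
F = 16900
J + F = 42478 + 16900 = 59378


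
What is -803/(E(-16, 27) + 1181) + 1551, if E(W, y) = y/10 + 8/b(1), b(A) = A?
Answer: 18475237/11917 ≈ 1550.3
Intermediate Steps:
E(W, y) = 8 + y/10 (E(W, y) = y/10 + 8/1 = y*(⅒) + 8*1 = y/10 + 8 = 8 + y/10)
-803/(E(-16, 27) + 1181) + 1551 = -803/((8 + (⅒)*27) + 1181) + 1551 = -803/((8 + 27/10) + 1181) + 1551 = -803/(107/10 + 1181) + 1551 = -803/(11917/10) + 1551 = (10/11917)*(-803) + 1551 = -8030/11917 + 1551 = 18475237/11917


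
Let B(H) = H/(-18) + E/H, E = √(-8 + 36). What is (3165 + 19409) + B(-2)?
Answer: 203167/9 - √7 ≈ 22571.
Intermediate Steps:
E = 2*√7 (E = √28 = 2*√7 ≈ 5.2915)
B(H) = -H/18 + 2*√7/H (B(H) = H/(-18) + (2*√7)/H = H*(-1/18) + 2*√7/H = -H/18 + 2*√7/H)
(3165 + 19409) + B(-2) = (3165 + 19409) + (-1/18*(-2) + 2*√7/(-2)) = 22574 + (⅑ + 2*√7*(-½)) = 22574 + (⅑ - √7) = 203167/9 - √7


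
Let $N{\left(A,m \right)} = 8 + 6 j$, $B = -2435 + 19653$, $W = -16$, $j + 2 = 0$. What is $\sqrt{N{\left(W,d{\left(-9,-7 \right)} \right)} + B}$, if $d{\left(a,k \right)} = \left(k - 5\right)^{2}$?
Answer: $\sqrt{17214} \approx 131.2$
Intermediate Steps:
$j = -2$ ($j = -2 + 0 = -2$)
$d{\left(a,k \right)} = \left(-5 + k\right)^{2}$
$B = 17218$
$N{\left(A,m \right)} = -4$ ($N{\left(A,m \right)} = 8 + 6 \left(-2\right) = 8 - 12 = -4$)
$\sqrt{N{\left(W,d{\left(-9,-7 \right)} \right)} + B} = \sqrt{-4 + 17218} = \sqrt{17214}$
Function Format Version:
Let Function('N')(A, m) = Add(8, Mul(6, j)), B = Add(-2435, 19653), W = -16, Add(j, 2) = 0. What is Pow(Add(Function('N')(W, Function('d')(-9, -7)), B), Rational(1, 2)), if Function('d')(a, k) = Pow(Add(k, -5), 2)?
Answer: Pow(17214, Rational(1, 2)) ≈ 131.20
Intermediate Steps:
j = -2 (j = Add(-2, 0) = -2)
Function('d')(a, k) = Pow(Add(-5, k), 2)
B = 17218
Function('N')(A, m) = -4 (Function('N')(A, m) = Add(8, Mul(6, -2)) = Add(8, -12) = -4)
Pow(Add(Function('N')(W, Function('d')(-9, -7)), B), Rational(1, 2)) = Pow(Add(-4, 17218), Rational(1, 2)) = Pow(17214, Rational(1, 2))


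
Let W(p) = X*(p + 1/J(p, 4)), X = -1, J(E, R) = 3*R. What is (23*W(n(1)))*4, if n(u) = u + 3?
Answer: -1127/3 ≈ -375.67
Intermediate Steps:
n(u) = 3 + u
W(p) = -1/12 - p (W(p) = -(p + 1/(3*4)) = -(p + 1/12) = -(1/12 + p) = -1/12 - p)
(23*W(n(1)))*4 = (23*(-1/12 - (3 + 1)))*4 = (23*(-1/12 - 1*4))*4 = (23*(-1/12 - 4))*4 = (23*(-49/12))*4 = -1127/12*4 = -1127/3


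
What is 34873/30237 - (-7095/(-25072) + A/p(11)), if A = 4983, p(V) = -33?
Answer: 115133216005/758102064 ≈ 151.87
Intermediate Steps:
34873/30237 - (-7095/(-25072) + A/p(11)) = 34873/30237 - (-7095/(-25072) + 4983/(-33)) = 34873*(1/30237) - (-7095*(-1/25072) + 4983*(-1/33)) = 34873/30237 - (7095/25072 - 151) = 34873/30237 - 1*(-3778777/25072) = 34873/30237 + 3778777/25072 = 115133216005/758102064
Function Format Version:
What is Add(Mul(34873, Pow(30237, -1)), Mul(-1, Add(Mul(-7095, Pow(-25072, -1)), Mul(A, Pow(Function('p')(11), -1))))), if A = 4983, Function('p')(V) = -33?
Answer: Rational(115133216005, 758102064) ≈ 151.87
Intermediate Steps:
Add(Mul(34873, Pow(30237, -1)), Mul(-1, Add(Mul(-7095, Pow(-25072, -1)), Mul(A, Pow(Function('p')(11), -1))))) = Add(Mul(34873, Pow(30237, -1)), Mul(-1, Add(Mul(-7095, Pow(-25072, -1)), Mul(4983, Pow(-33, -1))))) = Add(Mul(34873, Rational(1, 30237)), Mul(-1, Add(Mul(-7095, Rational(-1, 25072)), Mul(4983, Rational(-1, 33))))) = Add(Rational(34873, 30237), Mul(-1, Add(Rational(7095, 25072), -151))) = Add(Rational(34873, 30237), Mul(-1, Rational(-3778777, 25072))) = Add(Rational(34873, 30237), Rational(3778777, 25072)) = Rational(115133216005, 758102064)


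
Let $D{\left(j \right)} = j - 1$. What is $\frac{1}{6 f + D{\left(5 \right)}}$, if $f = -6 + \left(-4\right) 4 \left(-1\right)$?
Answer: $\frac{1}{64} \approx 0.015625$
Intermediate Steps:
$D{\left(j \right)} = -1 + j$ ($D{\left(j \right)} = j + \left(-5 + 4\right) = j - 1 = -1 + j$)
$f = 10$ ($f = -6 - -16 = -6 + 16 = 10$)
$\frac{1}{6 f + D{\left(5 \right)}} = \frac{1}{6 \cdot 10 + \left(-1 + 5\right)} = \frac{1}{60 + 4} = \frac{1}{64}$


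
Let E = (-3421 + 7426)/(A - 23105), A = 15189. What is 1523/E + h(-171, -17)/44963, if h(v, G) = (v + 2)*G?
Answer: -542065479119/180076815 ≈ -3010.2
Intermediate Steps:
h(v, G) = G*(2 + v) (h(v, G) = (2 + v)*G = G*(2 + v))
E = -4005/7916 (E = (-3421 + 7426)/(15189 - 23105) = 4005/(-7916) = 4005*(-1/7916) = -4005/7916 ≈ -0.50594)
1523/E + h(-171, -17)/44963 = 1523/(-4005/7916) - 17*(2 - 171)/44963 = 1523*(-7916/4005) - 17*(-169)*(1/44963) = -12056068/4005 + 2873*(1/44963) = -12056068/4005 + 2873/44963 = -542065479119/180076815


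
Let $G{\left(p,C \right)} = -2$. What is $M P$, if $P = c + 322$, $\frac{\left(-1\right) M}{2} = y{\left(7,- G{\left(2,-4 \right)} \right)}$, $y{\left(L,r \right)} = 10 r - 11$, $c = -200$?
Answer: $-2196$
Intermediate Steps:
$y{\left(L,r \right)} = -11 + 10 r$
$M = -18$ ($M = - 2 \left(-11 + 10 \left(\left(-1\right) \left(-2\right)\right)\right) = - 2 \left(-11 + 10 \cdot 2\right) = - 2 \left(-11 + 20\right) = \left(-2\right) 9 = -18$)
$P = 122$ ($P = -200 + 322 = 122$)
$M P = \left(-18\right) 122 = -2196$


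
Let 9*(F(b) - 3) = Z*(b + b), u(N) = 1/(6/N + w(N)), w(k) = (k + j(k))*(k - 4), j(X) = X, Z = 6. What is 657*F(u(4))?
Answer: 2555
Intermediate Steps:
w(k) = 2*k*(-4 + k) (w(k) = (k + k)*(k - 4) = (2*k)*(-4 + k) = 2*k*(-4 + k))
u(N) = 1/(6/N + 2*N*(-4 + N))
F(b) = 3 + 4*b/3 (F(b) = 3 + (6*(b + b))/9 = 3 + (6*(2*b))/9 = 3 + (12*b)/9 = 3 + 4*b/3)
657*F(u(4)) = 657*(3 + 4*((½)*4/(3 + 4²*(-4 + 4)))/3) = 657*(3 + 4*((½)*4/(3 + 16*0))/3) = 657*(3 + 4*((½)*4/(3 + 0))/3) = 657*(3 + 4*((½)*4/3)/3) = 657*(3 + 4*((½)*4*(⅓))/3) = 657*(3 + (4/3)*(⅔)) = 657*(3 + 8/9) = 657*(35/9) = 2555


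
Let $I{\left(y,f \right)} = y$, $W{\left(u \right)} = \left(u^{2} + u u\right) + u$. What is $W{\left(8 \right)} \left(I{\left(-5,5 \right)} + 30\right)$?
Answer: $3400$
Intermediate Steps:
$W{\left(u \right)} = u + 2 u^{2}$ ($W{\left(u \right)} = \left(u^{2} + u^{2}\right) + u = 2 u^{2} + u = u + 2 u^{2}$)
$W{\left(8 \right)} \left(I{\left(-5,5 \right)} + 30\right) = 8 \left(1 + 2 \cdot 8\right) \left(-5 + 30\right) = 8 \left(1 + 16\right) 25 = 8 \cdot 17 \cdot 25 = 136 \cdot 25 = 3400$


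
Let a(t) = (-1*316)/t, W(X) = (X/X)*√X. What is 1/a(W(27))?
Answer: -3*√3/316 ≈ -0.016444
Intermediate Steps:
W(X) = √X (W(X) = 1*√X = √X)
a(t) = -316/t
1/a(W(27)) = 1/(-316*√3/9) = -3*√3/316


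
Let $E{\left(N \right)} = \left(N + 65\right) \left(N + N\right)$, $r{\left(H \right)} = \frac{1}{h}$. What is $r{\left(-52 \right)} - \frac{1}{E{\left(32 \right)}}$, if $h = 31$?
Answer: $\frac{6177}{192448} \approx 0.032097$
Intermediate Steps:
$r{\left(H \right)} = \frac{1}{31}$
$E{\left(N \right)} = 2 N \left(65 + N\right)$ ($E{\left(N \right)} = \left(65 + N\right) 2 N = 2 N \left(65 + N\right)$)
$r{\left(-52 \right)} - \frac{1}{E{\left(32 \right)}} = \frac{1}{31} - \frac{1}{2 \cdot 32 \left(65 + 32\right)} = \frac{1}{31} - \frac{1}{2 \cdot 32 \cdot 97} = \frac{1}{31} - \frac{1}{6208} = \frac{6177}{192448}$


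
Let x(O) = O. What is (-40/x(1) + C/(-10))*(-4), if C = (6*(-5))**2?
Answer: 520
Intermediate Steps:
C = 900 (C = (-30)**2 = 900)
(-40/x(1) + C/(-10))*(-4) = (-40/1 + 900/(-10))*(-4) = (-40*1 + 900*(-1/10))*(-4) = (-40 - 90)*(-4) = -130*(-4) = 520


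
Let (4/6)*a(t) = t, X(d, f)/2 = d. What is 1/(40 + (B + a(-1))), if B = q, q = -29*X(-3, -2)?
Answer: 2/425 ≈ 0.0047059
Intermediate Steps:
X(d, f) = 2*d
a(t) = 3*t/2
q = 174 (q = -58*(-3) = -29*(-6) = 174)
B = 174
1/(40 + (B + a(-1))) = 1/(40 + (174 + (3/2)*(-1))) = 1/(40 + (174 - 3/2)) = 1/(40 + 345/2) = 1/(425/2) = 2/425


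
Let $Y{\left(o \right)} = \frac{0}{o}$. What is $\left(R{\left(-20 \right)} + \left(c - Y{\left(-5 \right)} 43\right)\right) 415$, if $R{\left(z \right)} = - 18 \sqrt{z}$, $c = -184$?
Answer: $-76360 - 14940 i \sqrt{5} \approx -76360.0 - 33407.0 i$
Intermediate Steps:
$Y{\left(o \right)} = 0$
$\left(R{\left(-20 \right)} + \left(c - Y{\left(-5 \right)} 43\right)\right) 415 = \left(- 18 \sqrt{-20} - \left(184 + 0 \cdot 43\right)\right) 415 = \left(- 18 \cdot 2 i \sqrt{5} - 184\right) 415 = \left(- 36 i \sqrt{5} + \left(-184 + 0\right)\right) 415 = \left(- 36 i \sqrt{5} - 184\right) 415 = \left(-184 - 36 i \sqrt{5}\right) 415 = -76360 - 14940 i \sqrt{5}$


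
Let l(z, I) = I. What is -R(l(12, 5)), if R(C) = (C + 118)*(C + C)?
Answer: -1230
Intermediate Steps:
R(C) = 2*C*(118 + C) (R(C) = (118 + C)*(2*C) = 2*C*(118 + C))
-R(l(12, 5)) = -2*5*(118 + 5) = -2*5*123 = -1*1230 = -1230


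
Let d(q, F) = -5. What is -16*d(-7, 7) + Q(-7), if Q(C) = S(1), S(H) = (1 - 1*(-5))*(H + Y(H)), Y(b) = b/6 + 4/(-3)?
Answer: 79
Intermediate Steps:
Y(b) = -4/3 + b/6 (Y(b) = b*(⅙) + 4*(-⅓) = b/6 - 4/3 = -4/3 + b/6)
S(H) = -8 + 7*H (S(H) = (1 - 1*(-5))*(H + (-4/3 + H/6)) = (1 + 5)*(-4/3 + 7*H/6) = 6*(-4/3 + 7*H/6) = -8 + 7*H)
Q(C) = -1 (Q(C) = -8 + 7*1 = -8 + 7 = -1)
-16*d(-7, 7) + Q(-7) = -16*(-5) - 1 = 80 - 1 = 79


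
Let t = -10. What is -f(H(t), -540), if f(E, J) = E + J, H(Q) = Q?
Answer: 550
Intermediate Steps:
-f(H(t), -540) = -(-10 - 540) = -1*(-550) = 550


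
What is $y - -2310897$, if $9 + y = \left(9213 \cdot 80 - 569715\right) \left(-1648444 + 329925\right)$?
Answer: $-220618880787$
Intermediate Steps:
$y = -220621191684$ ($y = -9 + \left(9213 \cdot 80 - 569715\right) \left(-1648444 + 329925\right) = -9 + \left(737040 - 569715\right) \left(-1318519\right) = -9 + 167325 \left(-1318519\right) = -9 - 220621191675 = -220621191684$)
$y - -2310897 = -220621191684 - -2310897 = -220621191684 + 2310897 = -220618880787$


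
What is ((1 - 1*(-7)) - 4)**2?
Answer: 16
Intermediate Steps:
((1 - 1*(-7)) - 4)**2 = ((1 + 7) - 4)**2 = (8 - 4)**2 = 4**2 = 16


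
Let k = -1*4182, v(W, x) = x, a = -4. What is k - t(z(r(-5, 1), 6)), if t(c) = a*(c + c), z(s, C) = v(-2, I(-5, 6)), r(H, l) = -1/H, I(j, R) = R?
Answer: -4134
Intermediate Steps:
z(s, C) = 6
t(c) = -8*c (t(c) = -4*(c + c) = -8*c)
k = -4182
k - t(z(r(-5, 1), 6)) = -4182 - (-8)*6 = -4182 - 1*(-48) = -4182 + 48 = -4134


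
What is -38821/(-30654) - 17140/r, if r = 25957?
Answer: 482267137/795685878 ≈ 0.60610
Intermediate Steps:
-38821/(-30654) - 17140/r = -38821/(-30654) - 17140/25957 = -38821*(-1/30654) - 17140*1/25957 = 38821/30654 - 17140/25957 = 482267137/795685878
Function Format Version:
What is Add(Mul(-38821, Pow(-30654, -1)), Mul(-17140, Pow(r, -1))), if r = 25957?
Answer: Rational(482267137, 795685878) ≈ 0.60610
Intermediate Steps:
Add(Mul(-38821, Pow(-30654, -1)), Mul(-17140, Pow(r, -1))) = Add(Mul(-38821, Pow(-30654, -1)), Mul(-17140, Pow(25957, -1))) = Add(Mul(-38821, Rational(-1, 30654)), Mul(-17140, Rational(1, 25957))) = Add(Rational(38821, 30654), Rational(-17140, 25957)) = Rational(482267137, 795685878)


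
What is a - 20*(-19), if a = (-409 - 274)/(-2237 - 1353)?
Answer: 1364883/3590 ≈ 380.19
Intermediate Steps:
a = 683/3590 (a = -683/(-3590) = -683*(-1/3590) = 683/3590 ≈ 0.19025)
a - 20*(-19) = 683/3590 - 20*(-19) = 683/3590 - 1*(-380) = 683/3590 + 380 = 1364883/3590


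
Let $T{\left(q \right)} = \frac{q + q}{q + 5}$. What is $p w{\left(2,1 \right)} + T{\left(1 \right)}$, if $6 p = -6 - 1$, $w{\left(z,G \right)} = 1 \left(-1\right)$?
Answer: $\frac{3}{2} \approx 1.5$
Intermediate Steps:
$w{\left(z,G \right)} = -1$
$T{\left(q \right)} = \frac{2 q}{5 + q}$
$p = - \frac{7}{6}$ ($p = \frac{-6 - 1}{6} = \frac{1}{6} \left(-7\right) = - \frac{7}{6} \approx -1.1667$)
$p w{\left(2,1 \right)} + T{\left(1 \right)} = \left(- \frac{7}{6}\right) \left(-1\right) + 2 \cdot 1 \frac{1}{5 + 1} = \frac{7}{6} + 2 \cdot 1 \cdot \frac{1}{6} = \frac{7}{6} + \frac{1}{3} = \frac{3}{2}$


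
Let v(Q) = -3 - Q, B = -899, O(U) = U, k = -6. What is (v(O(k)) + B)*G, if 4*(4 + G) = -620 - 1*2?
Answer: 142912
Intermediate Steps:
G = -319/2 (G = -4 + (-620 - 1*2)/4 = -4 + (-620 - 2)/4 = -4 + (1/4)*(-622) = -4 - 311/2 = -319/2 ≈ -159.50)
(v(O(k)) + B)*G = ((-3 - 1*(-6)) - 899)*(-319/2) = ((-3 + 6) - 899)*(-319/2) = (3 - 899)*(-319/2) = -896*(-319/2) = 142912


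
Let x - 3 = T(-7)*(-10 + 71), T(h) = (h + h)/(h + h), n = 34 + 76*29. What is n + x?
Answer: 2302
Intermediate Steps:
n = 2238 (n = 34 + 2204 = 2238)
T(h) = 1 (T(h) = (2*h)/((2*h)) = (2*h)*(1/(2*h)) = 1)
x = 64 (x = 3 + 1*(-10 + 71) = 3 + 1*61 = 3 + 61 = 64)
n + x = 2238 + 64 = 2302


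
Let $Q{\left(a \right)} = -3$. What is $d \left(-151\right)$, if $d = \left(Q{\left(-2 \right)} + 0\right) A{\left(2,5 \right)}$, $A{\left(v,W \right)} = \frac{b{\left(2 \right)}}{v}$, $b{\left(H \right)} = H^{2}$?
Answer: $906$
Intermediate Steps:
$A{\left(v,W \right)} = \frac{4}{v}$ ($A{\left(v,W \right)} = \frac{2^{2}}{v} = \frac{4}{v}$)
$d = -6$ ($d = \left(-3 + 0\right) \frac{4}{2} = - 3 \cdot 4 \cdot \frac{1}{2} = \left(-3\right) 2 = -6$)
$d \left(-151\right) = \left(-6\right) \left(-151\right) = 906$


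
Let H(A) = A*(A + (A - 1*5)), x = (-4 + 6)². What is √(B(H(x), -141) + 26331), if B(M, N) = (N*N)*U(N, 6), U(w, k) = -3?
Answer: 4*I*√2082 ≈ 182.52*I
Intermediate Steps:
x = 4 (x = 2² = 4)
H(A) = A*(-5 + 2*A) (H(A) = A*(A + (A - 5)) = A*(A + (-5 + A)) = A*(-5 + 2*A))
B(M, N) = -3*N² (B(M, N) = (N*N)*(-3) = N²*(-3) = -3*N²)
√(B(H(x), -141) + 26331) = √(-3*(-141)² + 26331) = √(-3*19881 + 26331) = √(-59643 + 26331) = √(-33312) = 4*I*√2082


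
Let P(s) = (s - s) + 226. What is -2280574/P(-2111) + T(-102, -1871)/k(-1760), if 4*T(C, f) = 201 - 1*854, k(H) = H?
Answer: -8027546691/795520 ≈ -10091.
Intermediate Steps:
P(s) = 226 (P(s) = 0 + 226 = 226)
T(C, f) = -653/4 (T(C, f) = (201 - 1*854)/4 = (201 - 854)/4 = (¼)*(-653) = -653/4)
-2280574/P(-2111) + T(-102, -1871)/k(-1760) = -2280574/226 - 653/4/(-1760) = -2280574*1/226 - 653/4*(-1/1760) = -1140287/113 + 653/7040 = -8027546691/795520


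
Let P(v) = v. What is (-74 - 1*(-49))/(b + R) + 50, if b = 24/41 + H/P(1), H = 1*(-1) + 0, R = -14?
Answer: 30575/591 ≈ 51.734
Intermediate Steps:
H = -1 (H = -1 + 0 = -1)
b = -17/41 (b = 24/41 - 1/1 = 24*(1/41) - 1*1 = 24/41 - 1 = -17/41 ≈ -0.41463)
(-74 - 1*(-49))/(b + R) + 50 = (-74 - 1*(-49))/(-17/41 - 14) + 50 = (-74 + 49)/(-591/41) + 50 = -25*(-41/591) + 50 = 1025/591 + 50 = 30575/591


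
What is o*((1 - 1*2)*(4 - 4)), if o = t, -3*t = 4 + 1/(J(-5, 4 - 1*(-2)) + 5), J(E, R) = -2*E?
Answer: 0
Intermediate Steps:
t = -61/45 (t = -(4 + 1/(-2*(-5) + 5))/3 = -(4 + 1/(10 + 5))/3 = -(4 + 1/15)/3 = -1/3*61/15 = -61/45 ≈ -1.3556)
o = -61/45 ≈ -1.3556
o*((1 - 1*2)*(4 - 4)) = -61*(1 - 1*2)*(4 - 4)/45 = -61*(1 - 2)*0/45 = -(-61)*0/45 = -61/45*0 = 0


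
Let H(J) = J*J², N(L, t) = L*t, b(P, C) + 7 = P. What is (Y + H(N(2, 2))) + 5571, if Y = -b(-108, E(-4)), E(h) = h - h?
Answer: 5750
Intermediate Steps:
E(h) = 0
b(P, C) = -7 + P
H(J) = J³
Y = 115 (Y = -(-7 - 108) = -1*(-115) = 115)
(Y + H(N(2, 2))) + 5571 = (115 + (2*2)³) + 5571 = (115 + 4³) + 5571 = (115 + 64) + 5571 = 179 + 5571 = 5750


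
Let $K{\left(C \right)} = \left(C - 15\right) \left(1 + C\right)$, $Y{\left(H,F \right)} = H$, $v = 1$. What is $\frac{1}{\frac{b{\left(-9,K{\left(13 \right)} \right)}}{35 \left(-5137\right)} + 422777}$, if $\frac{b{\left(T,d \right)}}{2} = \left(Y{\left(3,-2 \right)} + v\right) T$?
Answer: $\frac{179795}{76013190787} \approx 2.3653 \cdot 10^{-6}$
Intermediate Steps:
$K{\left(C \right)} = \left(1 + C\right) \left(-15 + C\right)$ ($K{\left(C \right)} = \left(-15 + C\right) \left(1 + C\right) = \left(1 + C\right) \left(-15 + C\right)$)
$b{\left(T,d \right)} = 8 T$ ($b{\left(T,d \right)} = 2 \left(3 + 1\right) T = 2 \cdot 4 T = 8 T$)
$\frac{1}{\frac{b{\left(-9,K{\left(13 \right)} \right)}}{35 \left(-5137\right)} + 422777} = \frac{1}{\frac{8 \left(-9\right)}{35 \left(-5137\right)} + 422777} = \frac{1}{- \frac{72}{-179795} + 422777} = \frac{1}{\left(-72\right) \left(- \frac{1}{179795}\right) + 422777} = \frac{1}{\frac{72}{179795} + 422777} = \frac{1}{\frac{76013190787}{179795}} = \frac{179795}{76013190787}$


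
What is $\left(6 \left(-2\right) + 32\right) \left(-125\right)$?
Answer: $-2500$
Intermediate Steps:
$\left(6 \left(-2\right) + 32\right) \left(-125\right) = \left(-12 + 32\right) \left(-125\right) = 20 \left(-125\right) = -2500$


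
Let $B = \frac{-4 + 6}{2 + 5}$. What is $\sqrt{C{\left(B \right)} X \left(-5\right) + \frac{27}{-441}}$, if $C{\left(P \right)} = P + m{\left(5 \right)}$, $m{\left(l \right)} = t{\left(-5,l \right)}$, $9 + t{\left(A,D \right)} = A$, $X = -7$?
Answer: $\frac{i \sqrt{23523}}{7} \approx 21.91 i$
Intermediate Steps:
$t{\left(A,D \right)} = -9 + A$
$m{\left(l \right)} = -14$ ($m{\left(l \right)} = -9 - 5 = -14$)
$B = \frac{2}{7} \approx 0.28571$
$C{\left(P \right)} = -14 + P$ ($C{\left(P \right)} = P - 14 = -14 + P$)
$\sqrt{C{\left(B \right)} X \left(-5\right) + \frac{27}{-441}} = \sqrt{\left(-14 + \frac{2}{7}\right) \left(-7\right) \left(-5\right) + \frac{27}{-441}} = \sqrt{\left(- \frac{96}{7}\right) \left(-7\right) \left(-5\right) + 27 \left(- \frac{1}{441}\right)} = \sqrt{96 \left(-5\right) - \frac{3}{49}} = \sqrt{-480 - \frac{3}{49}} = \sqrt{- \frac{23523}{49}} = \frac{i \sqrt{23523}}{7}$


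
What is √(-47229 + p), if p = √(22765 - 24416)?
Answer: √(-47229 + I*√1651) ≈ 0.0935 + 217.32*I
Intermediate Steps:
p = I*√1651 (p = √(-1651) = I*√1651 ≈ 40.633*I)
√(-47229 + p) = √(-47229 + I*√1651)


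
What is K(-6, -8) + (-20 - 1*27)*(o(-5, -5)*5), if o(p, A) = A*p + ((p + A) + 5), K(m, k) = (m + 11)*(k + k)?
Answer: -4780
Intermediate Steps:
K(m, k) = 2*k*(11 + m) (K(m, k) = (11 + m)*(2*k) = 2*k*(11 + m))
o(p, A) = 5 + A + p + A*p (o(p, A) = A*p + ((A + p) + 5) = A*p + (5 + A + p) = 5 + A + p + A*p)
K(-6, -8) + (-20 - 1*27)*(o(-5, -5)*5) = 2*(-8)*(11 - 6) + (-20 - 1*27)*((5 - 5 - 5 - 5*(-5))*5) = 2*(-8)*5 + (-20 - 27)*((5 - 5 - 5 + 25)*5) = -80 - 940*5 = -80 - 47*100 = -80 - 4700 = -4780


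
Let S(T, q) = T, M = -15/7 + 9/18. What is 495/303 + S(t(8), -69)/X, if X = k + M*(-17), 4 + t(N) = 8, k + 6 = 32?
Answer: 130231/76255 ≈ 1.7078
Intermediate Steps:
k = 26 (k = -6 + 32 = 26)
M = -23/14 (M = -15*⅐ + 9*(1/18) = -15/7 + ½ = -23/14 ≈ -1.6429)
t(N) = 4 (t(N) = -4 + 8 = 4)
X = 755/14 (X = 26 - 23/14*(-17) = 26 + 391/14 = 755/14 ≈ 53.929)
495/303 + S(t(8), -69)/X = 495/303 + 4/(755/14) = 495*(1/303) + 4*(14/755) = 165/101 + 56/755 = 130231/76255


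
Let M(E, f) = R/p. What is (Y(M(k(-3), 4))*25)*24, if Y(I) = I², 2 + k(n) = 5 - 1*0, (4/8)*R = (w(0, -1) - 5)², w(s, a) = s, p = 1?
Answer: 1500000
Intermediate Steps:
R = 50 (R = 2*(0 - 5)² = 2*(-5)² = 2*25 = 50)
k(n) = 3 (k(n) = -2 + (5 - 1*0) = -2 + (5 + 0) = -2 + 5 = 3)
M(E, f) = 50 (M(E, f) = 50/1 = 50*1 = 50)
(Y(M(k(-3), 4))*25)*24 = (50²*25)*24 = (2500*25)*24 = 62500*24 = 1500000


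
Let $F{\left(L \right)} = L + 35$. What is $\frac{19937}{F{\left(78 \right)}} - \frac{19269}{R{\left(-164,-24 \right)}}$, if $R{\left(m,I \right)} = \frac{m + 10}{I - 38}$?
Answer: $- \frac{65964158}{8701} \approx -7581.2$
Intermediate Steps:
$F{\left(L \right)} = 35 + L$
$R{\left(m,I \right)} = \frac{10 + m}{-38 + I}$
$\frac{19937}{F{\left(78 \right)}} - \frac{19269}{R{\left(-164,-24 \right)}} = \frac{19937}{35 + 78} - \frac{19269}{\frac{1}{-38 - 24} \left(10 - 164\right)} = \frac{19937}{113} - \frac{19269}{\frac{1}{-62} \left(-154\right)} = 19937 \cdot \frac{1}{113} - \frac{19269}{\left(- \frac{1}{62}\right) \left(-154\right)} = \frac{19937}{113} - \frac{19269}{\frac{77}{31}} = \frac{19937}{113} - \frac{597339}{77} = - \frac{65964158}{8701}$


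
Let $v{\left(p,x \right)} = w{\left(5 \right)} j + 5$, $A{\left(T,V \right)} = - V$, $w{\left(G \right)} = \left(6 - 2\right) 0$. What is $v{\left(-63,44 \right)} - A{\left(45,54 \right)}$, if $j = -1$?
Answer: $59$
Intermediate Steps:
$w{\left(G \right)} = 0$ ($w{\left(G \right)} = 4 \cdot 0 = 0$)
$v{\left(p,x \right)} = 5$ ($v{\left(p,x \right)} = 0 \left(-1\right) + 5 = 0 + 5 = 5$)
$v{\left(-63,44 \right)} - A{\left(45,54 \right)} = 5 - \left(-1\right) 54 = 5 - -54 = 5 + 54 = 59$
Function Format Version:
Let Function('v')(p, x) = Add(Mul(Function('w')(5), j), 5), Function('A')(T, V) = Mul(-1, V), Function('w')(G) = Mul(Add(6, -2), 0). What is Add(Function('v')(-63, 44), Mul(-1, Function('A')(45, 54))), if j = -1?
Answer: 59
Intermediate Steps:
Function('w')(G) = 0 (Function('w')(G) = Mul(4, 0) = 0)
Function('v')(p, x) = 5 (Function('v')(p, x) = Add(Mul(0, -1), 5) = Add(0, 5) = 5)
Add(Function('v')(-63, 44), Mul(-1, Function('A')(45, 54))) = Add(5, Mul(-1, Mul(-1, 54))) = Add(5, Mul(-1, -54)) = Add(5, 54) = 59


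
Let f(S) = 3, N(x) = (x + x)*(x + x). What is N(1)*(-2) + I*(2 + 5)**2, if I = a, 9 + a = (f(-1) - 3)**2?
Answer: -449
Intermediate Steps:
N(x) = 4*x**2 (N(x) = (2*x)*(2*x) = 4*x**2)
a = -9 (a = -9 + (3 - 3)**2 = -9 + 0**2 = -9 + 0 = -9)
I = -9
N(1)*(-2) + I*(2 + 5)**2 = (4*1**2)*(-2) - 9*(2 + 5)**2 = (4*1)*(-2) - 9*7**2 = 4*(-2) - 9*49 = -8 - 441 = -449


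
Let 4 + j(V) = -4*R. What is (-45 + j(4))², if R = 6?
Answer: 5329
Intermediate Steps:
j(V) = -28 (j(V) = -4 - 4*6 = -4 - 24 = -28)
(-45 + j(4))² = (-45 - 28)² = (-73)² = 5329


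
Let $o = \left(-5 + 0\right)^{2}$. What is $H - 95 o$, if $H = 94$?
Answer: $-2281$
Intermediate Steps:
$o = 25$ ($o = \left(-5\right)^{2} = 25$)
$H - 95 o = 94 - 2375 = -2281$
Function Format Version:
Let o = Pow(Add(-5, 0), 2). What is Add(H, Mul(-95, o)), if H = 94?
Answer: -2281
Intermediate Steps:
o = 25 (o = Pow(-5, 2) = 25)
Add(H, Mul(-95, o)) = Add(94, Mul(-95, 25)) = Add(94, -2375) = -2281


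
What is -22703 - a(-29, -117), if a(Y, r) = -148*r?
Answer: -40019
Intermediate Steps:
-22703 - a(-29, -117) = -22703 - (-148)*(-117) = -22703 - 1*17316 = -22703 - 17316 = -40019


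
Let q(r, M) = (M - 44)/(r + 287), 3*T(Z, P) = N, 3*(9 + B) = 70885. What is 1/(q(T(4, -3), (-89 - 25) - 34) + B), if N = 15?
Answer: 219/5172490 ≈ 4.2339e-5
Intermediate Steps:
B = 70858/3 (B = -9 + (1/3)*70885 = -9 + 70885/3 = 70858/3 ≈ 23619.)
T(Z, P) = 5 (T(Z, P) = (1/3)*15 = 5)
q(r, M) = (-44 + M)/(287 + r)
1/(q(T(4, -3), (-89 - 25) - 34) + B) = 1/((-44 + ((-89 - 25) - 34))/(287 + 5) + 70858/3) = 1/((-44 + (-114 - 34))/292 + 70858/3) = 1/((-44 - 148)/292 + 70858/3) = 1/((1/292)*(-192) + 70858/3) = 1/(-48/73 + 70858/3) = 1/(5172490/219) = 219/5172490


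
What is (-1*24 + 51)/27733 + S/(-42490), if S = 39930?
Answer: -110623146/117837517 ≈ -0.93878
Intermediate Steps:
(-1*24 + 51)/27733 + S/(-42490) = (-1*24 + 51)/27733 + 39930/(-42490) = (-24 + 51)*(1/27733) + 39930*(-1/42490) = 27*(1/27733) - 3993/4249 = 27/27733 - 3993/4249 = -110623146/117837517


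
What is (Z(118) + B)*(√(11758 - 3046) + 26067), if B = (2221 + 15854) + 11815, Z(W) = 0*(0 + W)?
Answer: 779142630 + 1972740*√2 ≈ 7.8193e+8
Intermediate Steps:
Z(W) = 0 (Z(W) = 0*W = 0)
B = 29890 (B = 18075 + 11815 = 29890)
(Z(118) + B)*(√(11758 - 3046) + 26067) = (0 + 29890)*(√(11758 - 3046) + 26067) = 29890*(√8712 + 26067) = 29890*(66*√2 + 26067) = 29890*(26067 + 66*√2) = 779142630 + 1972740*√2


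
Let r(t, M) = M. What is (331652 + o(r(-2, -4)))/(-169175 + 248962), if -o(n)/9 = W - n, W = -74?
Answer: 332282/79787 ≈ 4.1646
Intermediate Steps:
o(n) = 666 + 9*n (o(n) = -9*(-74 - n) = 666 + 9*n)
(331652 + o(r(-2, -4)))/(-169175 + 248962) = (331652 + (666 + 9*(-4)))/(-169175 + 248962) = (331652 + (666 - 36))/79787 = (331652 + 630)*(1/79787) = 332282*(1/79787) = 332282/79787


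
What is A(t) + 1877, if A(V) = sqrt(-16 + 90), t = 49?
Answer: 1877 + sqrt(74) ≈ 1885.6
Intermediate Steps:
A(V) = sqrt(74)
A(t) + 1877 = sqrt(74) + 1877 = 1877 + sqrt(74)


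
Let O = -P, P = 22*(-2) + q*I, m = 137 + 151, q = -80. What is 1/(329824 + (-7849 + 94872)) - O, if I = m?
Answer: -9622496147/416847 ≈ -23084.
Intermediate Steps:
m = 288
I = 288
P = -23084 (P = 22*(-2) - 80*288 = -44 - 23040 = -23084)
O = 23084 (O = -1*(-23084) = 23084)
1/(329824 + (-7849 + 94872)) - O = 1/(329824 + (-7849 + 94872)) - 1*23084 = 1/(329824 + 87023) - 23084 = 1/416847 - 23084 = -9622496147/416847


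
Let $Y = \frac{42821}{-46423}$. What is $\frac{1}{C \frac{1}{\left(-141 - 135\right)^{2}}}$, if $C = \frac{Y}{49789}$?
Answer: $- \frac{176069759207472}{42821} \approx -4.1118 \cdot 10^{9}$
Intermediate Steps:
$Y = - \frac{42821}{46423}$ ($Y = 42821 \left(- \frac{1}{46423}\right) = - \frac{42821}{46423} \approx -0.92241$)
$C = - \frac{42821}{2311354747}$ ($C = - \frac{42821}{46423 \cdot 49789} = \left(- \frac{42821}{46423}\right) \frac{1}{49789} = - \frac{42821}{2311354747} \approx -1.8526 \cdot 10^{-5}$)
$\frac{1}{C \frac{1}{\left(-141 - 135\right)^{2}}} = \frac{1}{\left(- \frac{42821}{2311354747}\right) \frac{1}{\left(-141 - 135\right)^{2}}} = \frac{1}{\left(- \frac{42821}{2311354747}\right) \frac{1}{\left(-276\right)^{2}}} = \frac{1}{\left(- \frac{42821}{2311354747}\right) \frac{1}{76176}} = \frac{1}{- \frac{42821}{176069759207472}} = - \frac{176069759207472}{42821}$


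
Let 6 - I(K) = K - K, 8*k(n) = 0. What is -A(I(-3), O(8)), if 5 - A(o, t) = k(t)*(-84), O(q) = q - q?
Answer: -5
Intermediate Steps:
k(n) = 0 (k(n) = (⅛)*0 = 0)
O(q) = 0
I(K) = 6 (I(K) = 6 - (K - K) = 6 - 1*0 = 6 + 0 = 6)
A(o, t) = 5 (A(o, t) = 5 - 0*(-84) = 5 - 1*0 = 5 + 0 = 5)
-A(I(-3), O(8)) = -1*5 = -5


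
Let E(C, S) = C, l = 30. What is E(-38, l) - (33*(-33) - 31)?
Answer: 1082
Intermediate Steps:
E(-38, l) - (33*(-33) - 31) = -38 - (33*(-33) - 31) = -38 - (-1089 - 31) = -38 - 1*(-1120) = -38 + 1120 = 1082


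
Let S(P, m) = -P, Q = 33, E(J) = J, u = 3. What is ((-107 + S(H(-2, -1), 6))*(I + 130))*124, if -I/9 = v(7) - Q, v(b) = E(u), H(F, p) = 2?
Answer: -5406400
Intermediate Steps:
v(b) = 3
I = 270 (I = -9*(3 - 1*33) = -9*(3 - 33) = -9*(-30) = 270)
((-107 + S(H(-2, -1), 6))*(I + 130))*124 = ((-107 - 1*2)*(270 + 130))*124 = ((-107 - 2)*400)*124 = -109*400*124 = -43600*124 = -5406400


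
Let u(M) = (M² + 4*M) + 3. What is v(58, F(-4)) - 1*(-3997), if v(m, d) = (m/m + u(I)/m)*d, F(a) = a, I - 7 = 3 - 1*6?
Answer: 115727/29 ≈ 3990.6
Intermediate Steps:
I = 4 (I = 7 + (3 - 1*6) = 7 + (3 - 6) = 7 - 3 = 4)
u(M) = 3 + M² + 4*M
v(m, d) = d*(1 + 35/m) (v(m, d) = (m/m + (3 + 4² + 4*4)/m)*d = (1 + (3 + 16 + 16)/m)*d = (1 + 35/m)*d = d*(1 + 35/m))
v(58, F(-4)) - 1*(-3997) = -4*(35 + 58)/58 - 1*(-3997) = -4*1/58*93 + 3997 = -186/29 + 3997 = 115727/29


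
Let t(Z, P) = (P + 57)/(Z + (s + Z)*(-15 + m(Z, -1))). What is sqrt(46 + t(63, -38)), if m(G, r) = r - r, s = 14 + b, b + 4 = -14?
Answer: sqrt(31065846)/822 ≈ 6.7806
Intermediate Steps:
b = -18 (b = -4 - 14 = -18)
s = -4 (s = 14 - 18 = -4)
m(G, r) = 0
t(Z, P) = (57 + P)/(60 - 14*Z) (t(Z, P) = (P + 57)/(Z + (-4 + Z)*(-15 + 0)) = (57 + P)/(Z + (-4 + Z)*(-15)) = (57 + P)/(Z + (60 - 15*Z)) = (57 + P)/(60 - 14*Z))
sqrt(46 + t(63, -38)) = sqrt(46 + (-57 - 1*(-38))/(2*(-30 + 7*63))) = sqrt(46 + (-57 + 38)/(2*(-30 + 441))) = sqrt(46 + (1/2)*(-19)/411) = sqrt(46 + (1/2)*(1/411)*(-19)) = sqrt(46 - 19/822) = sqrt(37793/822) = sqrt(31065846)/822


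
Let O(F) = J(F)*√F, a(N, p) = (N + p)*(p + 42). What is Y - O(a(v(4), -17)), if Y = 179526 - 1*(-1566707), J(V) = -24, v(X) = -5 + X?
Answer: 1746233 + 360*I*√2 ≈ 1.7462e+6 + 509.12*I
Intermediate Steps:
a(N, p) = (42 + p)*(N + p) (a(N, p) = (N + p)*(42 + p) = (42 + p)*(N + p))
O(F) = -24*√F
Y = 1746233 (Y = 179526 + 1566707 = 1746233)
Y - O(a(v(4), -17)) = 1746233 - (-24)*√((-17)² + 42*(-5 + 4) + 42*(-17) + (-5 + 4)*(-17)) = 1746233 - (-24)*√(289 + 42*(-1) - 714 - 1*(-17)) = 1746233 - (-24)*√(289 - 42 - 714 + 17) = 1746233 - (-24)*√(-450) = 1746233 - (-24)*15*I*√2 = 1746233 - (-360)*I*√2 = 1746233 + 360*I*√2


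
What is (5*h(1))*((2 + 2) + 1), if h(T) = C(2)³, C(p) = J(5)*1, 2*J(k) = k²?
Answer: 390625/8 ≈ 48828.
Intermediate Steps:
J(k) = k²/2
C(p) = 25/2 (C(p) = ((½)*5²)*1 = ((½)*25)*1 = (25/2)*1 = 25/2)
h(T) = 15625/8 (h(T) = (25/2)³ = 15625/8)
(5*h(1))*((2 + 2) + 1) = (5*(15625/8))*((2 + 2) + 1) = 78125*(4 + 1)/8 = (78125/8)*5 = 390625/8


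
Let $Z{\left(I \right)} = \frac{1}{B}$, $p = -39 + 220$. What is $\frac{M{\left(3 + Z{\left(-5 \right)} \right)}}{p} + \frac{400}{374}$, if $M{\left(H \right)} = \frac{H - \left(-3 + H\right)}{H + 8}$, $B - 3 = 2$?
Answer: $\frac{2030005}{1895432} \approx 1.071$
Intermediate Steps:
$p = 181$
$B = 5$ ($B = 3 + 2 = 5$)
$Z{\left(I \right)} = \frac{1}{5}$
$M{\left(H \right)} = \frac{3}{8 + H}$
$\frac{M{\left(3 + Z{\left(-5 \right)} \right)}}{p} + \frac{400}{374} = \frac{3 \frac{1}{8 + \left(3 + \frac{1}{5}\right)}}{181} + \frac{400}{374} = \frac{3}{8 + \frac{16}{5}} \cdot \frac{1}{181} + 400 \cdot \frac{1}{374} = \frac{3}{\frac{56}{5}} \cdot \frac{1}{181} + \frac{200}{187} = 3 \cdot \frac{5}{56} \cdot \frac{1}{181} + \frac{200}{187} = \frac{15}{56} \cdot \frac{1}{181} + \frac{200}{187} = \frac{15}{10136} + \frac{200}{187} = \frac{2030005}{1895432}$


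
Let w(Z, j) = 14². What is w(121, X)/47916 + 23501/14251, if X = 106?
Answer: 282216778/170712729 ≈ 1.6532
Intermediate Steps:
w(Z, j) = 196
w(121, X)/47916 + 23501/14251 = 196/47916 + 23501/14251 = 196*(1/47916) + 23501*(1/14251) = 49/11979 + 23501/14251 = 282216778/170712729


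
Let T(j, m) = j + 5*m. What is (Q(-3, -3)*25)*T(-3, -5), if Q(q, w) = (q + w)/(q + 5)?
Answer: 2100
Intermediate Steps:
Q(q, w) = (q + w)/(5 + q)
(Q(-3, -3)*25)*T(-3, -5) = (((-3 - 3)/(5 - 3))*25)*(-3 + 5*(-5)) = ((-6/2)*25)*(-3 - 25) = (((½)*(-6))*25)*(-28) = -3*25*(-28) = -75*(-28) = 2100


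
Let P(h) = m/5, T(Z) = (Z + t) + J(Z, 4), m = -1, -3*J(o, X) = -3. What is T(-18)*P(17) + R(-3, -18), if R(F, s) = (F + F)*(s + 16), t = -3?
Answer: 16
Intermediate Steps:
J(o, X) = 1 (J(o, X) = -⅓*(-3) = 1)
T(Z) = -2 + Z (T(Z) = (Z - 3) + 1 = (-3 + Z) + 1 = -2 + Z)
R(F, s) = 2*F*(16 + s) (R(F, s) = (2*F)*(16 + s) = 2*F*(16 + s))
P(h) = -⅕ (P(h) = -1/5 = -1*⅕ = -⅕)
T(-18)*P(17) + R(-3, -18) = (-2 - 18)*(-⅕) + 2*(-3)*(16 - 18) = -20*(-⅕) + 2*(-3)*(-2) = 4 + 12 = 16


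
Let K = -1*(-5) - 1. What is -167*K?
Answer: -668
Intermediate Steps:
K = 4 (K = 5 - 1 = 4)
-167*K = -167*4 = -668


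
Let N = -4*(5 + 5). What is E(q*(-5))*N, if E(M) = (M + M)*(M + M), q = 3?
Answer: -36000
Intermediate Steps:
N = -40 (N = -4*10 = -40)
E(M) = 4*M² (E(M) = (2*M)*(2*M) = 4*M²)
E(q*(-5))*N = (4*(3*(-5))²)*(-40) = (4*(-15)²)*(-40) = (4*225)*(-40) = 900*(-40) = -36000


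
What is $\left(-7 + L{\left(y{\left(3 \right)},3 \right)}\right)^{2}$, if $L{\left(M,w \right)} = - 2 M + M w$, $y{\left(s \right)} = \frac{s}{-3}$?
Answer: $64$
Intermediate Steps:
$y{\left(s \right)} = - \frac{s}{3}$ ($y{\left(s \right)} = s \left(- \frac{1}{3}\right) = - \frac{s}{3}$)
$\left(-7 + L{\left(y{\left(3 \right)},3 \right)}\right)^{2} = \left(-7 + \left(- \frac{1}{3}\right) 3 \left(-2 + 3\right)\right)^{2} = \left(-7 - 1\right)^{2} = \left(-8\right)^{2} = 64$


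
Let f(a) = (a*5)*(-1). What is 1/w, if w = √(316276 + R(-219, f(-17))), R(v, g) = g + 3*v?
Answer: √78926/157852 ≈ 0.0017798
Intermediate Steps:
f(a) = -5*a (f(a) = (5*a)*(-1) = -5*a)
w = 2*√78926 (w = √(316276 + (-5*(-17) + 3*(-219))) = √(316276 + (85 - 657)) = √(316276 - 572) = √315704 = 2*√78926 ≈ 561.88)
1/w = 1/(2*√78926) = √78926/157852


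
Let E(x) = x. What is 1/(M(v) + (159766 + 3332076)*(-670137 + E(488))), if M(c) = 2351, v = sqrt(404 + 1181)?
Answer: -1/2338308501107 ≈ -4.2766e-13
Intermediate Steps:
v = sqrt(1585) ≈ 39.812
1/(M(v) + (159766 + 3332076)*(-670137 + E(488))) = 1/(2351 + (159766 + 3332076)*(-670137 + 488)) = 1/(2351 + 3491842*(-669649)) = 1/(2351 - 2338308503458) = 1/(-2338308501107) = -1/2338308501107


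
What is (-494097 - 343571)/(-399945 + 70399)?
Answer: 418834/164773 ≈ 2.5419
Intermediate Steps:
(-494097 - 343571)/(-399945 + 70399) = -837668/(-329546) = -837668*(-1/329546) = 418834/164773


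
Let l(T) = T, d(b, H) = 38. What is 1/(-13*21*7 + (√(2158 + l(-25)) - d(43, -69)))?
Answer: -1949/3796468 - 3*√237/3796468 ≈ -0.00052554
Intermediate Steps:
1/(-13*21*7 + (√(2158 + l(-25)) - d(43, -69))) = 1/(-13*21*7 + (√(2158 - 25) - 1*38)) = 1/(-273*7 + (√2133 - 38)) = 1/(-1911 + (3*√237 - 38)) = 1/(-1911 + (-38 + 3*√237)) = 1/(-1949 + 3*√237)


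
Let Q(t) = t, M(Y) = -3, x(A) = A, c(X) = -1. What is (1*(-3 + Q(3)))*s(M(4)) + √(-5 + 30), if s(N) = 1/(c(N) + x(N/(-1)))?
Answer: 5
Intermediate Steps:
s(N) = 1/(-1 - N) (s(N) = 1/(-1 + N/(-1)) = 1/(-1 + N*(-1)) = 1/(-1 - N))
(1*(-3 + Q(3)))*s(M(4)) + √(-5 + 30) = (1*(-3 + 3))*(-1/(1 - 3)) + √(-5 + 30) = (1*0)*(-1/(-2)) + √25 = 0*(-1*(-½)) + 5 = 0*(½) + 5 = 0 + 5 = 5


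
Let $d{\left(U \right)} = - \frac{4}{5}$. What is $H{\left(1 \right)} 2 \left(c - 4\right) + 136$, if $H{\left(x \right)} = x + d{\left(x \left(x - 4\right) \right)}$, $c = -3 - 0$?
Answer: $\frac{666}{5} \approx 133.2$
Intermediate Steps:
$c = -3$ ($c = -3 + 0 = -3$)
$d{\left(U \right)} = - \frac{4}{5}$ ($d{\left(U \right)} = \left(-4\right) \frac{1}{5} = - \frac{4}{5}$)
$H{\left(x \right)} = - \frac{4}{5} + x$ ($H{\left(x \right)} = x - \frac{4}{5} = - \frac{4}{5} + x$)
$H{\left(1 \right)} 2 \left(c - 4\right) + 136 = \left(- \frac{4}{5} + 1\right) 2 \left(-3 - 4\right) + 136 = \frac{2 \left(-7\right)}{5} + 136 = \frac{1}{5} \left(-14\right) + 136 = - \frac{14}{5} + 136 = \frac{666}{5}$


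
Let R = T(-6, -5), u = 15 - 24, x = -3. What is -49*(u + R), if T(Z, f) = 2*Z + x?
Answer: 1176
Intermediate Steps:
u = -9
T(Z, f) = -3 + 2*Z (T(Z, f) = 2*Z - 3 = -3 + 2*Z)
R = -15 (R = -3 + 2*(-6) = -3 - 12 = -15)
-49*(u + R) = -49*(-9 - 15) = -49*(-24) = 1176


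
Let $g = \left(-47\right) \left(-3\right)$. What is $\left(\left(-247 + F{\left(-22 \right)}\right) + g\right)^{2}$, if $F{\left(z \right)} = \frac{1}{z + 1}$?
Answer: $\frac{4959529}{441} \approx 11246.0$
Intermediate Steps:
$g = 141$
$F{\left(z \right)} = \frac{1}{1 + z}$
$\left(\left(-247 + F{\left(-22 \right)}\right) + g\right)^{2} = \left(\left(-247 + \frac{1}{1 - 22}\right) + 141\right)^{2} = \left(\left(-247 + \frac{1}{-21}\right) + 141\right)^{2} = \left(\left(-247 - \frac{1}{21}\right) + 141\right)^{2} = \left(- \frac{5188}{21} + 141\right)^{2} = \left(- \frac{2227}{21}\right)^{2} = \frac{4959529}{441}$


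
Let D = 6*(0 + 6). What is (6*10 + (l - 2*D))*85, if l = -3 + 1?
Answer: -1190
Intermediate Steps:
D = 36 (D = 6*6 = 36)
l = -2
(6*10 + (l - 2*D))*85 = (6*10 + (-2 - 2*36))*85 = (60 + (-2 - 72))*85 = (60 - 74)*85 = -14*85 = -1190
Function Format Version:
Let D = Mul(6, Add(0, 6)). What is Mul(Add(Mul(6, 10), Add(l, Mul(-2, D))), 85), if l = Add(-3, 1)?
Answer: -1190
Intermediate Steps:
D = 36 (D = Mul(6, 6) = 36)
l = -2
Mul(Add(Mul(6, 10), Add(l, Mul(-2, D))), 85) = Mul(Add(Mul(6, 10), Add(-2, Mul(-2, 36))), 85) = Mul(Add(60, Add(-2, -72)), 85) = Mul(Add(60, -74), 85) = Mul(-14, 85) = -1190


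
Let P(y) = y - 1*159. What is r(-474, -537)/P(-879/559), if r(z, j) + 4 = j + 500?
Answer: 22919/89760 ≈ 0.25534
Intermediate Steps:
P(y) = -159 + y (P(y) = y - 159 = -159 + y)
r(z, j) = 496 + j (r(z, j) = -4 + (j + 500) = -4 + (500 + j) = 496 + j)
r(-474, -537)/P(-879/559) = (496 - 537)/(-159 - 879/559) = -41/(-159 - 879*1/559) = -41/(-159 - 879/559) = -41/(-89760/559) = -41*(-559/89760) = 22919/89760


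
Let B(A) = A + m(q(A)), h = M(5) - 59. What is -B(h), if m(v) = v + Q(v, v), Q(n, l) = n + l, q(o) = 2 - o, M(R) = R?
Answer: -114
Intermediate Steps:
Q(n, l) = l + n
m(v) = 3*v (m(v) = v + (v + v) = v + 2*v = 3*v)
h = -54 (h = 5 - 59 = -54)
B(A) = 6 - 2*A (B(A) = A + 3*(2 - A) = A + (6 - 3*A) = 6 - 2*A)
-B(h) = -(6 - 2*(-54)) = -(6 + 108) = -1*114 = -114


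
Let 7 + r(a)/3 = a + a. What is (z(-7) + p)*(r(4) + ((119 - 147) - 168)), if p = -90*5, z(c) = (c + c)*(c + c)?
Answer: 49022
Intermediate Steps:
z(c) = 4*c² (z(c) = (2*c)*(2*c) = 4*c²)
r(a) = -21 + 6*a (r(a) = -21 + 3*(a + a) = -21 + 3*(2*a) = -21 + 6*a)
p = -450 (p = -18*25 = -450)
(z(-7) + p)*(r(4) + ((119 - 147) - 168)) = (4*(-7)² - 450)*((-21 + 6*4) + ((119 - 147) - 168)) = (4*49 - 450)*((-21 + 24) + (-28 - 168)) = (196 - 450)*(3 - 196) = -254*(-193) = 49022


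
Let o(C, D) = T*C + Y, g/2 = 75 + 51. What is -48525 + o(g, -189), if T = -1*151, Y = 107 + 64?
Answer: -86406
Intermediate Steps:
Y = 171
T = -151
g = 252 (g = 2*(75 + 51) = 2*126 = 252)
o(C, D) = 171 - 151*C (o(C, D) = -151*C + 171 = 171 - 151*C)
-48525 + o(g, -189) = -48525 + (171 - 151*252) = -48525 + (171 - 38052) = -48525 - 37881 = -86406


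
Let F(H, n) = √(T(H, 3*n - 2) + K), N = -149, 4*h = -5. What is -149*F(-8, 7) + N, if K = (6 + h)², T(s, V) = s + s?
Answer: -149 - 149*√105/4 ≈ -530.70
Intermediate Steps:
h = -5/4 (h = (¼)*(-5) = -5/4 ≈ -1.2500)
T(s, V) = 2*s
K = 361/16 (K = (6 - 5/4)² = (19/4)² = 361/16 ≈ 22.563)
F(H, n) = √(361/16 + 2*H) (F(H, n) = √(2*H + 361/16) = √(361/16 + 2*H))
-149*F(-8, 7) + N = -149*√(361 + 32*(-8))/4 - 149 = -149*√(361 - 256)/4 - 149 = -149*√105/4 - 149 = -149 - 149*√105/4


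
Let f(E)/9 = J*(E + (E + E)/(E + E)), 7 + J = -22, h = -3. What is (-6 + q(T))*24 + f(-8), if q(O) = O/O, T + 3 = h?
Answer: 1707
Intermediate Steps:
T = -6 (T = -3 - 3 = -6)
q(O) = 1
J = -29 (J = -7 - 22 = -29)
f(E) = -261 - 261*E (f(E) = 9*(-29*(E + (E + E)/(E + E))) = 9*(-29*(E + (2*E)/((2*E)))) = 9*(-29*(E + (2*E)*(1/(2*E)))) = 9*(-29*(E + 1)) = 9*(-29*(1 + E)) = 9*(-29 - 29*E) = -261 - 261*E)
(-6 + q(T))*24 + f(-8) = (-6 + 1)*24 + (-261 - 261*(-8)) = -5*24 + (-261 + 2088) = -120 + 1827 = 1707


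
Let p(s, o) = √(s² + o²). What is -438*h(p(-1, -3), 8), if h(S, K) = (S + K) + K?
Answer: -7008 - 438*√10 ≈ -8393.1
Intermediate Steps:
p(s, o) = √(o² + s²)
h(S, K) = S + 2*K (h(S, K) = (K + S) + K = S + 2*K)
-438*h(p(-1, -3), 8) = -438*(√((-3)² + (-1)²) + 2*8) = -438*(√(9 + 1) + 16) = -438*(√10 + 16) = -438*(16 + √10) = -7008 - 438*√10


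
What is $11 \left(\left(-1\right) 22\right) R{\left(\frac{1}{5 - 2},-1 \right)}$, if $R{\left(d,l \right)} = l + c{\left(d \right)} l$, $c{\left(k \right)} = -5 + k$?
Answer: $- \frac{2662}{3} \approx -887.33$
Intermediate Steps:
$R{\left(d,l \right)} = l + l \left(-5 + d\right)$ ($R{\left(d,l \right)} = l + \left(-5 + d\right) l = l + l \left(-5 + d\right)$)
$11 \left(\left(-1\right) 22\right) R{\left(\frac{1}{5 - 2},-1 \right)} = 11 \left(\left(-1\right) 22\right) \left(- (-4 + \frac{1}{5 - 2})\right) = 11 \left(-22\right) \left(- (-4 + \frac{1}{3})\right) = - 242 \left(- (-4 + \frac{1}{3})\right) = - 242 \left(\left(-1\right) \left(- \frac{11}{3}\right)\right) = \left(-242\right) \frac{11}{3} = - \frac{2662}{3}$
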